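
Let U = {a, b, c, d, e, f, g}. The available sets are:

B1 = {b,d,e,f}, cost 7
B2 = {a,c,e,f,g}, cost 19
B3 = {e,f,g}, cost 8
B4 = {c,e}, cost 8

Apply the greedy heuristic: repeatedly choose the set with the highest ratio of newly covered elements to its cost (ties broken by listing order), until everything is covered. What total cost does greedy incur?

Pick 1: B1 adds 4 new (b, d, e, f) at cost 7 (ratio 4/7).
Pick 2: B2 adds 3 new (a, c, g) at cost 19 (ratio 3/19).
Greedy total cost: 7 + 19 = 26.

26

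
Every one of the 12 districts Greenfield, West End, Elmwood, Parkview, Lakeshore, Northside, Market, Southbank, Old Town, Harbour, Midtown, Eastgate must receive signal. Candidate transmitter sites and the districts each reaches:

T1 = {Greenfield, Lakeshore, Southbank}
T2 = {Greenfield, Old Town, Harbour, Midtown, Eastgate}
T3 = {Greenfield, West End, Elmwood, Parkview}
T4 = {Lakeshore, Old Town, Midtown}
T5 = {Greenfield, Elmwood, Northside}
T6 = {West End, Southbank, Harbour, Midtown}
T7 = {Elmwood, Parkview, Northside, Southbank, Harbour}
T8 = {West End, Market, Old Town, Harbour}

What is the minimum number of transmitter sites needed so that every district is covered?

4

T1, T2, T7, T8 together cover {Greenfield, West End, Elmwood, Parkview, Lakeshore, Northside, Market, Southbank, Old Town, Harbour, Midtown, Eastgate} — every district.
No 3 of the 8 transmitter sites cover everything (all 56 triples fall short), so 4 is minimum.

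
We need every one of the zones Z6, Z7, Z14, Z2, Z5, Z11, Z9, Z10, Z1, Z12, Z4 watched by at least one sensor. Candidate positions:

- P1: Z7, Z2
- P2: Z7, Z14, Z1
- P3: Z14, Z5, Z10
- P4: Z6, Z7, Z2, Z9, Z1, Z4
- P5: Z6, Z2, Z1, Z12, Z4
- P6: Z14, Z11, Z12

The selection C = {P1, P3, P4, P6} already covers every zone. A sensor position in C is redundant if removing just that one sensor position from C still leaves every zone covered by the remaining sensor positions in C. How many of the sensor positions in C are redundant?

Drop P1: the rest still cover every zone — redundant.
Drop P3: Z5, Z10 uncovered — not redundant.
Drop P4: Z6, Z9, Z1, Z4 uncovered — not redundant.
Drop P6: Z11, Z12 uncovered — not redundant.
1 redundant: P1.

1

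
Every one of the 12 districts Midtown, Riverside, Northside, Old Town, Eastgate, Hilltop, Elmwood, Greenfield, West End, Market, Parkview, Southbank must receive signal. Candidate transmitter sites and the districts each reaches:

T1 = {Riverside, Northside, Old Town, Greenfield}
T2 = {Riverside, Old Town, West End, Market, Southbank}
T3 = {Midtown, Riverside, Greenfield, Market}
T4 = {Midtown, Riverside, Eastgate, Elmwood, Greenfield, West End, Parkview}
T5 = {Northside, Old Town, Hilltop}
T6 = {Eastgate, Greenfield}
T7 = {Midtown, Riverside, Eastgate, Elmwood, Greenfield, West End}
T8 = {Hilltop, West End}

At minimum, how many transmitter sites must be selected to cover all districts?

3

T2, T4, T5 together cover {Midtown, Riverside, Northside, Old Town, Eastgate, Hilltop, Elmwood, Greenfield, West End, Market, Parkview, Southbank} — every district.
No 2 of the 8 transmitter sites cover everything (all 28 pairs fall short), so 3 is minimum.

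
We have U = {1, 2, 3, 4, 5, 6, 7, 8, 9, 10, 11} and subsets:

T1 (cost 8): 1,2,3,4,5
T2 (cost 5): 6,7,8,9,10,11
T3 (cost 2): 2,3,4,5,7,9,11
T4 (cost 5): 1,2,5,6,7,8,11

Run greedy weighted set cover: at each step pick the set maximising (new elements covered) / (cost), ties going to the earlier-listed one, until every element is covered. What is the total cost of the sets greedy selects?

12

Pick 1: T3 adds 7 new (2, 3, 4, 5, 7, 9, 11) at cost 2 (ratio 7/2).
Pick 2: T2 adds 3 new (6, 8, 10) at cost 5 (ratio 3/5).
Pick 3: T4 adds 1 new (1) at cost 5 (ratio 1/5).
Greedy total cost: 2 + 5 + 5 = 12.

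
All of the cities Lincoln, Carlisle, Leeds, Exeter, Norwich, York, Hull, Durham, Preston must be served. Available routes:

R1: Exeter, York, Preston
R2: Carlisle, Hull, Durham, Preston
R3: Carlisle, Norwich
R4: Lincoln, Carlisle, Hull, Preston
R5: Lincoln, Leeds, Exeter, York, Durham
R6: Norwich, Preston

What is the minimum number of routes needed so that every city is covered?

3

R2, R3, R5 together cover {Lincoln, Carlisle, Leeds, Exeter, Norwich, York, Hull, Durham, Preston} — every city.
No 2 of the 6 routes cover everything (all 15 pairs fall short), so 3 is minimum.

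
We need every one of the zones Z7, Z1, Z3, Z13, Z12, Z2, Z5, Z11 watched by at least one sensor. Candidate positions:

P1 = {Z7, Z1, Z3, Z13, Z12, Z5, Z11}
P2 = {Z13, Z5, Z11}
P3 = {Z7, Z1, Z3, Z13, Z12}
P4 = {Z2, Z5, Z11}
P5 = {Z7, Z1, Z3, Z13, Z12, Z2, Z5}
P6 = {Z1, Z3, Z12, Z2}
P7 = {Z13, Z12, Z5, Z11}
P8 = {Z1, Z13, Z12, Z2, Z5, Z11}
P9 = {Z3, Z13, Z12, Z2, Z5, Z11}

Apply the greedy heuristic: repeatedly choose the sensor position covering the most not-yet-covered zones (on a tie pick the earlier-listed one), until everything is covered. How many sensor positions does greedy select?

Pick 1: P1 covers 7 new zones (Z7, Z1, Z3, Z13, Z12, Z5, Z11).
Pick 2: P4 covers 1 new zones (Z2).
Greedy uses 2 sensor positions.

2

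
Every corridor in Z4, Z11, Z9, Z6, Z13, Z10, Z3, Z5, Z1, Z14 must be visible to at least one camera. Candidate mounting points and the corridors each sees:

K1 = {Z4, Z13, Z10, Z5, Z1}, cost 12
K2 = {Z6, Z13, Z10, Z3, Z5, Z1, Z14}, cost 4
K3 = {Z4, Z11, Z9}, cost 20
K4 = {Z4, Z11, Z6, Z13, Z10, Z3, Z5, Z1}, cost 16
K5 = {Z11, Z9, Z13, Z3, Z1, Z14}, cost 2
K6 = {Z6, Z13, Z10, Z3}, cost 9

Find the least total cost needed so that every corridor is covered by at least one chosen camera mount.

K4, K5 cover every corridor at cost 16 + 2 = 18.
Any cover uses at least 2 camera mounts; among all covering selections none totals below 18.

18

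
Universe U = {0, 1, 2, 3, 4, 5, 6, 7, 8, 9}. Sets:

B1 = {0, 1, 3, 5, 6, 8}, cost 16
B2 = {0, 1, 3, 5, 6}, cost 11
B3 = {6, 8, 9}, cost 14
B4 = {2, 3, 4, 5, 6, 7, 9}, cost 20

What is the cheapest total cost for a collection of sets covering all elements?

B1, B4 cover every element at cost 16 + 20 = 36.
Any cover uses at least 2 sets; among all covering selections none totals below 36.
Greedy by coverage-per-cost would pick B2, B4, B3 for 45 — worse than the optimum 36.

36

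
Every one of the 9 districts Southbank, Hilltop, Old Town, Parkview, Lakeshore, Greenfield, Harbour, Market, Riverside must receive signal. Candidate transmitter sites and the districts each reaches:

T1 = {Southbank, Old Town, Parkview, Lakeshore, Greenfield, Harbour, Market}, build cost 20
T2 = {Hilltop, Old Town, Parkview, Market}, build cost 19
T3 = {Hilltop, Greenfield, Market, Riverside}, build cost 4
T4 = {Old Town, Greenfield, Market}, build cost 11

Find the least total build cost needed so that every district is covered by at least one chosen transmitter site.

T1, T3 cover every district at build cost 20 + 4 = 24.
Any cover uses at least 2 transmitter sites; among all covering selections none totals below 24.

24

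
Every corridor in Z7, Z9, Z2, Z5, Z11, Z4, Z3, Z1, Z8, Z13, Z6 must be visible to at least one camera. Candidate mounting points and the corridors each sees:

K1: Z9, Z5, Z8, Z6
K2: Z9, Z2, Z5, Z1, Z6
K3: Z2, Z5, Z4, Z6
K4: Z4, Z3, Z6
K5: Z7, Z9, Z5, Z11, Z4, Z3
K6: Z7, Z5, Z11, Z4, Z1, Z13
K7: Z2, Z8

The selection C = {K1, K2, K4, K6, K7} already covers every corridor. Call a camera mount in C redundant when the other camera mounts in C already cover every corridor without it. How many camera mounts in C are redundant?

Drop K1: the rest still cover every corridor — redundant.
Drop K2: the rest still cover every corridor — redundant.
Drop K4: Z3 uncovered — not redundant.
Drop K6: Z7, Z11, Z13 uncovered — not redundant.
Drop K7: the rest still cover every corridor — redundant.
3 redundant: K1, K2, K7.

3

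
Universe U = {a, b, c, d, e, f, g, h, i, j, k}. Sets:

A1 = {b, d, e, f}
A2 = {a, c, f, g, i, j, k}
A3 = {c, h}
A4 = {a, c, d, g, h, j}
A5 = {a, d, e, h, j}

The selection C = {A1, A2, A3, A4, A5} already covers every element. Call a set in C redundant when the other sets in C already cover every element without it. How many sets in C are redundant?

3

Drop A1: b uncovered — not redundant.
Drop A2: i, k uncovered — not redundant.
Drop A3: the rest still cover every element — redundant.
Drop A4: the rest still cover every element — redundant.
Drop A5: the rest still cover every element — redundant.
3 redundant: A3, A4, A5.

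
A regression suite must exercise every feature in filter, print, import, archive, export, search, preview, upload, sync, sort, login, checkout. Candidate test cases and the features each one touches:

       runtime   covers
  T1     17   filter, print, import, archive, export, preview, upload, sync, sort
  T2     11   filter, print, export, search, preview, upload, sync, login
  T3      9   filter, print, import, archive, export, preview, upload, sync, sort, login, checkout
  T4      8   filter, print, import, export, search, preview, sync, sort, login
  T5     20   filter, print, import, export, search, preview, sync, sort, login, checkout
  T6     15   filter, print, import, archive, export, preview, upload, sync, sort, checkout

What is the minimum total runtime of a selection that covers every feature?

T3, T4 cover every feature at runtime 9 + 8 = 17.
Any cover uses at least 2 test cases; among all covering selections none totals below 17.

17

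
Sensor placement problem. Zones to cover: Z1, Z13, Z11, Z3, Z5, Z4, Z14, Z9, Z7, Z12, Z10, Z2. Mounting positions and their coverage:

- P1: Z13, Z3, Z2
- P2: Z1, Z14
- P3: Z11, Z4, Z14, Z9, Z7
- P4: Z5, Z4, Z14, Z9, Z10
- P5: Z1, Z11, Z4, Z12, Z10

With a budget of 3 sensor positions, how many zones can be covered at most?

11

Choosing P1, P3, P5 covers {Z1, Z13, Z11, Z3, Z4, Z14, Z9, Z7, Z12, Z10, Z2} — 11 zones.
No choice of 3 sensor positions does better; here Z5 is left uncovered.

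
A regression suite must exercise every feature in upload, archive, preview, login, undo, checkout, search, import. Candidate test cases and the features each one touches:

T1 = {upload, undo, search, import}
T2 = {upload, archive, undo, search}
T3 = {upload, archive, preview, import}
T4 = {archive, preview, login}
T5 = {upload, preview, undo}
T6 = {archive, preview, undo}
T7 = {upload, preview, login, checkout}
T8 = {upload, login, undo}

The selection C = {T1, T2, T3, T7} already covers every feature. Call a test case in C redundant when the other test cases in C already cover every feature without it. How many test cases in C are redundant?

3

Drop T1: the rest still cover every feature — redundant.
Drop T2: the rest still cover every feature — redundant.
Drop T3: the rest still cover every feature — redundant.
Drop T7: login, checkout uncovered — not redundant.
3 redundant: T1, T2, T3.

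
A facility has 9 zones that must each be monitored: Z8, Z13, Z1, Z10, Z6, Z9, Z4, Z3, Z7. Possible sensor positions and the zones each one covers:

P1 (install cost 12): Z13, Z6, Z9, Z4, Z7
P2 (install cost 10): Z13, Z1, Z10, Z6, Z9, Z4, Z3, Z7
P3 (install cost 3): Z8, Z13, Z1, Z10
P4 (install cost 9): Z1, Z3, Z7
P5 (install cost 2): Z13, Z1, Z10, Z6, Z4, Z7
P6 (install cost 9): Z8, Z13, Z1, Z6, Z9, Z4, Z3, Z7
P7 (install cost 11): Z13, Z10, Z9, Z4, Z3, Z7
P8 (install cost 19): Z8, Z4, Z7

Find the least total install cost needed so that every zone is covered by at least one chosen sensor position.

P5, P6 cover every zone at install cost 2 + 9 = 11.
Any cover uses at least 2 sensor positions; among all covering selections none totals below 11.

11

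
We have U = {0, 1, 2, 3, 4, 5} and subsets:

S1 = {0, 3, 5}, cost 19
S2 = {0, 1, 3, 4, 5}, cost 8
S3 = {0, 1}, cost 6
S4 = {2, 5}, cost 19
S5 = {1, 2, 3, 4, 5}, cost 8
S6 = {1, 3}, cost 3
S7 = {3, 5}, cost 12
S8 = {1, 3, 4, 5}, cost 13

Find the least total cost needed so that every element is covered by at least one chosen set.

14

S3, S5 cover every element at cost 6 + 8 = 14.
Any cover uses at least 2 sets; among all covering selections none totals below 14.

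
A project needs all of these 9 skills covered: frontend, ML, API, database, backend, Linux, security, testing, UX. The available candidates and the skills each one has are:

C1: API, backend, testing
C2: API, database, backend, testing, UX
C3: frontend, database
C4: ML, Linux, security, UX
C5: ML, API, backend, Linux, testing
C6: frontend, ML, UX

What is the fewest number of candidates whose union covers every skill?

C1, C3, C4 together cover {frontend, ML, API, database, backend, Linux, security, testing, UX} — every skill.
No 2 of the 6 candidates cover everything (all 15 pairs fall short), so 3 is minimum.

3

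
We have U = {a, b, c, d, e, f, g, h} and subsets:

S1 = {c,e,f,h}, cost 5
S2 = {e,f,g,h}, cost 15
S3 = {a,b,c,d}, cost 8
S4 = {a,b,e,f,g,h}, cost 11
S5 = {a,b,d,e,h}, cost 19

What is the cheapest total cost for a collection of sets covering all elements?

S3, S4 cover every element at cost 8 + 11 = 19.
Any cover uses at least 2 sets; among all covering selections none totals below 19.
Greedy by coverage-per-cost would pick S1, S3, S4 for 24 — worse than the optimum 19.

19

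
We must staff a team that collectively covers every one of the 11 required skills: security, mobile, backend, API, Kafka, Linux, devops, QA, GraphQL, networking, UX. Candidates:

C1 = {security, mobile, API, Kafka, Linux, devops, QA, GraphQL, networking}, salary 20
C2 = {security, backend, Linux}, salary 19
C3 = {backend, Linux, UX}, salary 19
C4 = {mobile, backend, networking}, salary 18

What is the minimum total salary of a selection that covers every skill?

39

C1, C3 cover every skill at salary 20 + 19 = 39.
Any cover uses at least 2 candidates; among all covering selections none totals below 39.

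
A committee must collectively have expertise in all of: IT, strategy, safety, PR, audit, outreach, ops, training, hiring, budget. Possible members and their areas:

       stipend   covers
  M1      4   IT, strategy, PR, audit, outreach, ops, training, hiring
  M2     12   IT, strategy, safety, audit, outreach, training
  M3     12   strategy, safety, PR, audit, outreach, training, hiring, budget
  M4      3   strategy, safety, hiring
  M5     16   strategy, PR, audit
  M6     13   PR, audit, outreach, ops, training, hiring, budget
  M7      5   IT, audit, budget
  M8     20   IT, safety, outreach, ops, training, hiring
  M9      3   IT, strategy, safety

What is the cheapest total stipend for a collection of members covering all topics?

M1, M4, M7 cover every topic at stipend 4 + 3 + 5 = 12.
Any cover uses at least 2 members; among all covering selections none totals below 12.

12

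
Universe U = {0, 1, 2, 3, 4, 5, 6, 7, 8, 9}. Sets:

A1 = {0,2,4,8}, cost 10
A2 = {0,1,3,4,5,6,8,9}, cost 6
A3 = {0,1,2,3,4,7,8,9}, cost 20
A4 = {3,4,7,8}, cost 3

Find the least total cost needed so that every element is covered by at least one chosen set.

19

A1, A2, A4 cover every element at cost 10 + 6 + 3 = 19.
Any cover uses at least 2 sets; among all covering selections none totals below 19.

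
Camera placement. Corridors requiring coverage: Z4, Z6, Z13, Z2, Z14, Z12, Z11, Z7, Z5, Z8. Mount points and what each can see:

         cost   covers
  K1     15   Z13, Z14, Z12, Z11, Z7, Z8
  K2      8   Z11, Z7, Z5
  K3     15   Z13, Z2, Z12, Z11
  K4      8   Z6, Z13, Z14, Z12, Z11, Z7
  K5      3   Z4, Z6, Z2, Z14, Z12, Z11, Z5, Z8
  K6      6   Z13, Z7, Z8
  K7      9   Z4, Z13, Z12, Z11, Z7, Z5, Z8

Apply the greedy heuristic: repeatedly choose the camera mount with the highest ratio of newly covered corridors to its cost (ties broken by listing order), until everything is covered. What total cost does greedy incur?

9

Pick 1: K5 adds 8 new (Z4, Z6, Z2, Z14, Z12, Z11, Z5, Z8) at cost 3 (ratio 8/3).
Pick 2: K6 adds 2 new (Z13, Z7) at cost 6 (ratio 2/6).
Greedy total cost: 3 + 6 = 9.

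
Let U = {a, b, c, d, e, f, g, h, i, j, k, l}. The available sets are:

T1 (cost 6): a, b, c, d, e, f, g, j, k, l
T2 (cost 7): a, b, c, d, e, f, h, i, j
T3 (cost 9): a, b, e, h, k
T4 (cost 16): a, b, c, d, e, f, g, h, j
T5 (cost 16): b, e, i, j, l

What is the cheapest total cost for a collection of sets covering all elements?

T1, T2 cover every element at cost 6 + 7 = 13.
Any cover uses at least 2 sets; among all covering selections none totals below 13.

13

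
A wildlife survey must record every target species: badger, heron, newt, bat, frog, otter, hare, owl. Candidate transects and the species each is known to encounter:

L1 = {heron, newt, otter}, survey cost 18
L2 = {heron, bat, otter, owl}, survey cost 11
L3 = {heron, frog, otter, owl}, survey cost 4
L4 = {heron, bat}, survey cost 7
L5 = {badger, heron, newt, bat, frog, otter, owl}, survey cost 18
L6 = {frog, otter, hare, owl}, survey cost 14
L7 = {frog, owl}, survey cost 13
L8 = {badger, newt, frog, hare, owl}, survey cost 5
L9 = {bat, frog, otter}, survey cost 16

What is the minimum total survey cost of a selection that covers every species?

16

L2, L8 cover every species at survey cost 11 + 5 = 16.
Any cover uses at least 2 transects; among all covering selections none totals below 16.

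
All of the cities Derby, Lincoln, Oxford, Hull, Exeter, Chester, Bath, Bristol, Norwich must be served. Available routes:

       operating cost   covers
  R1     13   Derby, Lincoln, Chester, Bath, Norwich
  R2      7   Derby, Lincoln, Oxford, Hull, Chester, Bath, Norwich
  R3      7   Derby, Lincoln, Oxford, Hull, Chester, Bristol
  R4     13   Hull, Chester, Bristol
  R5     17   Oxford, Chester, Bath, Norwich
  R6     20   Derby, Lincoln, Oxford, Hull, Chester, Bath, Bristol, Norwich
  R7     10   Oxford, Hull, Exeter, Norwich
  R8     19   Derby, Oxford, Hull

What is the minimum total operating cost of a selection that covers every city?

R2, R3, R7 cover every city at operating cost 7 + 7 + 10 = 24.
Any cover uses at least 2 routes; among all covering selections none totals below 24.

24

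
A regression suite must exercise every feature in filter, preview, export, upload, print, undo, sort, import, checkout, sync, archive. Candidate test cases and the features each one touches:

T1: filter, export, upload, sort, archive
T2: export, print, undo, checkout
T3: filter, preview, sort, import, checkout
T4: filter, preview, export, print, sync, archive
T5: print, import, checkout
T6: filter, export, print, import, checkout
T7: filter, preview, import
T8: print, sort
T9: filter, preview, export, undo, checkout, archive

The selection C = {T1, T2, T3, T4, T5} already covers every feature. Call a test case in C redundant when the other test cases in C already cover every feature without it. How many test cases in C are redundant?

2

Drop T1: upload uncovered — not redundant.
Drop T2: undo uncovered — not redundant.
Drop T3: the rest still cover every feature — redundant.
Drop T4: sync uncovered — not redundant.
Drop T5: the rest still cover every feature — redundant.
2 redundant: T3, T5.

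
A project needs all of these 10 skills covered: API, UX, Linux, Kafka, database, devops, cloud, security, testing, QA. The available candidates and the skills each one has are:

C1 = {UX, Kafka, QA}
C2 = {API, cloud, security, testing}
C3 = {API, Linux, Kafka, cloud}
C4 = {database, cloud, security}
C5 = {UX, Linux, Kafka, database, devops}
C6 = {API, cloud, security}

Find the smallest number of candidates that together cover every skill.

3

C1, C2, C5 together cover {API, UX, Linux, Kafka, database, devops, cloud, security, testing, QA} — every skill.
No 2 of the 6 candidates cover everything (all 15 pairs fall short), so 3 is minimum.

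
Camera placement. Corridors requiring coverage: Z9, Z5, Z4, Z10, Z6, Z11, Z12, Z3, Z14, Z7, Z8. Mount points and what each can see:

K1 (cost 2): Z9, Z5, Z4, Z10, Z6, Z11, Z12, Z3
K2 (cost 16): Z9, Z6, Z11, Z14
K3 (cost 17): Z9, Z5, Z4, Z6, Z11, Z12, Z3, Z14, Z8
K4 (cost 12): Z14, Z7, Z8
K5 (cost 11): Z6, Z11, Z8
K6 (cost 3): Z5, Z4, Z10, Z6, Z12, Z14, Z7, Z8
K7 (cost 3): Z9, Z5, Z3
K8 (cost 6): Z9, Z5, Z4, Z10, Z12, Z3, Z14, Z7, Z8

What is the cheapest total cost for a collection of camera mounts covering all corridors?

K1, K6 cover every corridor at cost 2 + 3 = 5.
Any cover uses at least 2 camera mounts; among all covering selections none totals below 5.

5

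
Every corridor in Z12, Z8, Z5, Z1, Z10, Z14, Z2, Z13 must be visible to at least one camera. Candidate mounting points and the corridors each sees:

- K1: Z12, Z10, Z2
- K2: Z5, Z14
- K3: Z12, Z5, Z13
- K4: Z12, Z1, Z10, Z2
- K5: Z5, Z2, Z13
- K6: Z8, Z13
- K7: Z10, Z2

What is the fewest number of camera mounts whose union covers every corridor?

3

K2, K4, K6 together cover {Z12, Z8, Z5, Z1, Z10, Z14, Z2, Z13} — every corridor.
No 2 of the 7 camera mounts cover everything (all 21 pairs fall short), so 3 is minimum.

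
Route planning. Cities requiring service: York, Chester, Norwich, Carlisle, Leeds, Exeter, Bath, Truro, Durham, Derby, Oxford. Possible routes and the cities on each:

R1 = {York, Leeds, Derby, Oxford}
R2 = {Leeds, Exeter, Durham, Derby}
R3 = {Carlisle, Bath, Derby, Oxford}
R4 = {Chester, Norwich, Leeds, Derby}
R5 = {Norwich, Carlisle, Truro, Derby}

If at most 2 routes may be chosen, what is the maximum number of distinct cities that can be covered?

7

Choosing R1, R5 covers {York, Norwich, Carlisle, Leeds, Truro, Derby, Oxford} — 7 cities.
No choice of 2 routes does better; here Chester, Exeter, Bath, Durham are left uncovered.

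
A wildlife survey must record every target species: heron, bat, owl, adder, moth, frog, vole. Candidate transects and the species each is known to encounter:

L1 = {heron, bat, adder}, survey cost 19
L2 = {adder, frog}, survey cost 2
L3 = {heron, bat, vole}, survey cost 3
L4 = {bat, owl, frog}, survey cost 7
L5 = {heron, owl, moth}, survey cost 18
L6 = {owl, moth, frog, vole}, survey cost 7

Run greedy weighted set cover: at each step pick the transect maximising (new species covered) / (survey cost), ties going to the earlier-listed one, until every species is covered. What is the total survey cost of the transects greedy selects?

12

Pick 1: L2 adds 2 new (adder, frog) at survey cost 2 (ratio 2/2).
Pick 2: L3 adds 3 new (heron, bat, vole) at survey cost 3 (ratio 3/3).
Pick 3: L6 adds 2 new (owl, moth) at survey cost 7 (ratio 2/7).
Greedy total survey cost: 2 + 3 + 7 = 12.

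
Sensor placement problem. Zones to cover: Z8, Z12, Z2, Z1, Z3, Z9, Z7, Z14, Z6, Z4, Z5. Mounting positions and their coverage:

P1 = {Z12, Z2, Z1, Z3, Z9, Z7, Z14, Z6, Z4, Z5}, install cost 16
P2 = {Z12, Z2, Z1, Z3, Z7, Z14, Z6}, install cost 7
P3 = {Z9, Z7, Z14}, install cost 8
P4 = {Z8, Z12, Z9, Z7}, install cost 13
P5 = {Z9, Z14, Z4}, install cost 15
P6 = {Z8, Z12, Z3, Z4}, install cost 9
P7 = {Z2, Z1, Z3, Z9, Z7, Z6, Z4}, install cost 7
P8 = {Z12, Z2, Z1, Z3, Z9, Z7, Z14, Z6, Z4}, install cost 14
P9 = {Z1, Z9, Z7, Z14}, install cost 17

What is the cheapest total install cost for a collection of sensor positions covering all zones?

25

P1, P6 cover every zone at install cost 16 + 9 = 25.
Any cover uses at least 2 sensor positions; among all covering selections none totals below 25.
Greedy by coverage-per-install cost would pick P2, P7, P6, P1 for 39 — worse than the optimum 25.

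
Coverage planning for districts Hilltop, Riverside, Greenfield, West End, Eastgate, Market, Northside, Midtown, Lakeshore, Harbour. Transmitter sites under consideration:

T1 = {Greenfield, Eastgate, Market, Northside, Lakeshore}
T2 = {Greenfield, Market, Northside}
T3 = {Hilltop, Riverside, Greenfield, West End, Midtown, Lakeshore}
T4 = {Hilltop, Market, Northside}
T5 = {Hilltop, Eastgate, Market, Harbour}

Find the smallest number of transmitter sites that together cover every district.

3

T1, T3, T5 together cover {Hilltop, Riverside, Greenfield, West End, Eastgate, Market, Northside, Midtown, Lakeshore, Harbour} — every district.
No 2 of the 5 transmitter sites cover everything (all 10 pairs fall short), so 3 is minimum.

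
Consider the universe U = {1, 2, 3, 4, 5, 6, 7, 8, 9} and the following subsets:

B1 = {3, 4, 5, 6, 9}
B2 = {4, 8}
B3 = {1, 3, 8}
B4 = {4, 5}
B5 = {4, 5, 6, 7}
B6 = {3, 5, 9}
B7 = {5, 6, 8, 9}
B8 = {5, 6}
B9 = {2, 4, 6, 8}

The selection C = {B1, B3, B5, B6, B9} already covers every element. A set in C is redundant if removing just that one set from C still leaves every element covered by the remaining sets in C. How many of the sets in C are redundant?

2

Drop B1: the rest still cover every element — redundant.
Drop B3: 1 uncovered — not redundant.
Drop B5: 7 uncovered — not redundant.
Drop B6: the rest still cover every element — redundant.
Drop B9: 2 uncovered — not redundant.
2 redundant: B1, B6.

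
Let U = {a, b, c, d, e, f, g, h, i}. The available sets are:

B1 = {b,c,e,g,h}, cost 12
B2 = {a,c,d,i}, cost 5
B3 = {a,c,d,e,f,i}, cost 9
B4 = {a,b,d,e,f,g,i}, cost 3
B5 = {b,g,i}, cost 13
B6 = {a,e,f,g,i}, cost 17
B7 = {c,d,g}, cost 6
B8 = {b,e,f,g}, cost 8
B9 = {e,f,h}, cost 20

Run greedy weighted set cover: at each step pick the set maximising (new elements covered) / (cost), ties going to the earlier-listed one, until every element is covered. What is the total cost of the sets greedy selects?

Pick 1: B4 adds 7 new (a, b, d, e, f, g, i) at cost 3 (ratio 7/3).
Pick 2: B2 adds 1 new (c) at cost 5 (ratio 1/5).
Pick 3: B1 adds 1 new (h) at cost 12 (ratio 1/12).
Greedy total cost: 3 + 5 + 12 = 20. (The true optimum is 15, so greedy overshoots here.)

20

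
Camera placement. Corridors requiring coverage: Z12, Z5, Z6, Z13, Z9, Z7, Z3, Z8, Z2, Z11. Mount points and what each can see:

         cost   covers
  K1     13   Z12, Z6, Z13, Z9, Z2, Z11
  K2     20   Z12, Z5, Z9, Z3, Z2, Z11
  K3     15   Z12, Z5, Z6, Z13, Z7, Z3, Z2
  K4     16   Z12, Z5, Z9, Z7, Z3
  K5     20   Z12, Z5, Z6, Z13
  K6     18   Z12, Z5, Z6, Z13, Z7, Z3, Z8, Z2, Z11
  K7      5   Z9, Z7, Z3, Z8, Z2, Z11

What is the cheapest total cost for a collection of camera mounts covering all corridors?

K3, K7 cover every corridor at cost 15 + 5 = 20.
Any cover uses at least 2 camera mounts; among all covering selections none totals below 20.

20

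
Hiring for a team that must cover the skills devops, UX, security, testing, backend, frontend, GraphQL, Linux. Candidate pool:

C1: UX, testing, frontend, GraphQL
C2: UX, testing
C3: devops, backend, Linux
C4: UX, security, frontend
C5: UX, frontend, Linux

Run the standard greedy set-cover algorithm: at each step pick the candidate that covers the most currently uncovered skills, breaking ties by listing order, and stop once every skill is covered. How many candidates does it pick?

3

Pick 1: C1 covers 4 new skills (UX, testing, frontend, GraphQL).
Pick 2: C3 covers 3 new skills (devops, backend, Linux).
Pick 3: C4 covers 1 new skills (security).
Greedy uses 3 candidates.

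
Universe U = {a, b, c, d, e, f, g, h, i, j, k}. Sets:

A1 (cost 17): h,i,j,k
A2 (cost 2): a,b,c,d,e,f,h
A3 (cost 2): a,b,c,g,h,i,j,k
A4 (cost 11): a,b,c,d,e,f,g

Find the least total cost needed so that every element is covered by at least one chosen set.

4

A2, A3 cover every element at cost 2 + 2 = 4.
Any cover uses at least 2 sets; among all covering selections none totals below 4.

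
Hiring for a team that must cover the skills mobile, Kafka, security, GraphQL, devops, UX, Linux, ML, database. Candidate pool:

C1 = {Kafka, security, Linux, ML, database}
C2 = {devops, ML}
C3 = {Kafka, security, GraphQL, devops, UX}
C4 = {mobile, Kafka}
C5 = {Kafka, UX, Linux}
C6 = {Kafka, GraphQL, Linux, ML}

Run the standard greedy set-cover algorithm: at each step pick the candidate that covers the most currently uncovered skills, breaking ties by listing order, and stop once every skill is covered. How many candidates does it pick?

3

Pick 1: C1 covers 5 new skills (Kafka, security, Linux, ML, database).
Pick 2: C3 covers 3 new skills (GraphQL, devops, UX).
Pick 3: C4 covers 1 new skills (mobile).
Greedy uses 3 candidates.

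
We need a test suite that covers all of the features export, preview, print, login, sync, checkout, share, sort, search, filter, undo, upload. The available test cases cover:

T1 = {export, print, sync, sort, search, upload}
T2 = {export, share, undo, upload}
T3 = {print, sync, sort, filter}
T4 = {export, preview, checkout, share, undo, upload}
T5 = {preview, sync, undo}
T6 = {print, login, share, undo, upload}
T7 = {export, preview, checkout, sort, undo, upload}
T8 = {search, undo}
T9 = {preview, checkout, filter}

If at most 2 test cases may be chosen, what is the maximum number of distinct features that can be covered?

Choosing T1, T4 covers {export, preview, print, sync, checkout, share, sort, search, undo, upload} — 10 features.
No choice of 2 test cases does better; here login, filter are left uncovered.

10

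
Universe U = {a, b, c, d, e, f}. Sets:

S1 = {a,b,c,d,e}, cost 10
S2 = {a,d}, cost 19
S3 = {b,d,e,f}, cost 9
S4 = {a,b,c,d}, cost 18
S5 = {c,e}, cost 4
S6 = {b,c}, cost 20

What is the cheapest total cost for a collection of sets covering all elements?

S1, S3 cover every element at cost 10 + 9 = 19.
Any cover uses at least 2 sets; among all covering selections none totals below 19.

19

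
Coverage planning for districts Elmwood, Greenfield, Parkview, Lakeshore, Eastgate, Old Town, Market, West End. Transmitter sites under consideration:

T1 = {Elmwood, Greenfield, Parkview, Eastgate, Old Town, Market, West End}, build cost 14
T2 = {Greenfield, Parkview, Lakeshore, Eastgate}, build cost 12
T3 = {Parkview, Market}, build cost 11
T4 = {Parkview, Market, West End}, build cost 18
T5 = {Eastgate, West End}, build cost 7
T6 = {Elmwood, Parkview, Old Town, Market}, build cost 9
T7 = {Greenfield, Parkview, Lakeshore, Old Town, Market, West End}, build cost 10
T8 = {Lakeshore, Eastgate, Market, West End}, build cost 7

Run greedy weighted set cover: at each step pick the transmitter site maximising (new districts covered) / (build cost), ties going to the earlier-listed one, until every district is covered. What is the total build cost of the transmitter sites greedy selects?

Pick 1: T7 adds 6 new (Greenfield, Parkview, Lakeshore, Old Town, Market, West End) at build cost 10 (ratio 6/10).
Pick 2: T1 adds 2 new (Elmwood, Eastgate) at build cost 14 (ratio 2/14).
Greedy total build cost: 10 + 14 = 24. (The true optimum is 21, so greedy overshoots here.)

24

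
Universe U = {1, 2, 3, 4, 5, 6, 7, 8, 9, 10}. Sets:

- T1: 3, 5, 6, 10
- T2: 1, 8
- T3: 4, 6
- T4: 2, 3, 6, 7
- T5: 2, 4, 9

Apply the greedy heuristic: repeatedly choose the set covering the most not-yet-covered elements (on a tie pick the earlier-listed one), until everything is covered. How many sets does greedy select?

Pick 1: T1 covers 4 new elements (3, 5, 6, 10).
Pick 2: T5 covers 3 new elements (2, 4, 9).
Pick 3: T2 covers 2 new elements (1, 8).
Pick 4: T4 covers 1 new elements (7).
Greedy uses 4 sets.

4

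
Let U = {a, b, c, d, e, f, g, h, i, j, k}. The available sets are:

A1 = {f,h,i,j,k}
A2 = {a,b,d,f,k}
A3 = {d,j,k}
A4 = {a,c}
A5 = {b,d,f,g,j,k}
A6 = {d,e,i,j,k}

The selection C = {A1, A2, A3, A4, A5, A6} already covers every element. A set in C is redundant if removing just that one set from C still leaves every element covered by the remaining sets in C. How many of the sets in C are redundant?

Drop A1: h uncovered — not redundant.
Drop A2: the rest still cover every element — redundant.
Drop A3: the rest still cover every element — redundant.
Drop A4: c uncovered — not redundant.
Drop A5: g uncovered — not redundant.
Drop A6: e uncovered — not redundant.
2 redundant: A2, A3.

2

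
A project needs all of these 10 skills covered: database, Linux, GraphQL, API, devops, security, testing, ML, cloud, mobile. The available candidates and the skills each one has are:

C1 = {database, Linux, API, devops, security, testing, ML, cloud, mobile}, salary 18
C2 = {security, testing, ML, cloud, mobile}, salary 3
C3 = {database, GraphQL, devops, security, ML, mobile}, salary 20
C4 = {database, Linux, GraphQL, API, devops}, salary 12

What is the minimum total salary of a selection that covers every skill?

C2, C4 cover every skill at salary 3 + 12 = 15.
Any cover uses at least 2 candidates; among all covering selections none totals below 15.

15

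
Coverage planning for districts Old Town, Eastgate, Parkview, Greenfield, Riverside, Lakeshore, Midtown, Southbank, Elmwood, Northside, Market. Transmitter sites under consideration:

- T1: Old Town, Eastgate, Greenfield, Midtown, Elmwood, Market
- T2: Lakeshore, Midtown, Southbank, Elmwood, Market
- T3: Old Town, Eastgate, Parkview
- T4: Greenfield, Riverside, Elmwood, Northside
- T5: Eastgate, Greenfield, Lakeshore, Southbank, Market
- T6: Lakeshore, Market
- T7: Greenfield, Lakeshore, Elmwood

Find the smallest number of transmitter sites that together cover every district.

T2, T3, T4 together cover {Old Town, Eastgate, Parkview, Greenfield, Riverside, Lakeshore, Midtown, Southbank, Elmwood, Northside, Market} — every district.
No 2 of the 7 transmitter sites cover everything (all 21 pairs fall short), so 3 is minimum.
Greedy (largest uncovered first) would take T1, T2, T4, T3 — 4 transmitter sites — but 3 suffice.

3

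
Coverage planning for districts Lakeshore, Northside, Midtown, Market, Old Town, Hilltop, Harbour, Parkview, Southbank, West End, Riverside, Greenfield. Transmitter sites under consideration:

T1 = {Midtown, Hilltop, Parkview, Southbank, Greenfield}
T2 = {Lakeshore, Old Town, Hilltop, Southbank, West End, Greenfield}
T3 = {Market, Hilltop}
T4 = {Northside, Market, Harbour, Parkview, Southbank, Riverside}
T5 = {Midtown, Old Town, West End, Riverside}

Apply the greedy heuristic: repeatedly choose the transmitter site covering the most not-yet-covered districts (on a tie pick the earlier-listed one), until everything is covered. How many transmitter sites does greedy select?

Pick 1: T2 covers 6 new districts (Lakeshore, Old Town, Hilltop, Southbank, West End, Greenfield).
Pick 2: T4 covers 5 new districts (Northside, Market, Harbour, Parkview, Riverside).
Pick 3: T1 covers 1 new districts (Midtown).
Greedy uses 3 transmitter sites.

3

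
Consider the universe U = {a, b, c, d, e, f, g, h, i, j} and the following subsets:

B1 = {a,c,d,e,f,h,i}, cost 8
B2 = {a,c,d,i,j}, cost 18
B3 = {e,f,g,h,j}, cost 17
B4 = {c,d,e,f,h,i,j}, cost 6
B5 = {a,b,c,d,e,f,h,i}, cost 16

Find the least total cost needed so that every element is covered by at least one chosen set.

33

B3, B5 cover every element at cost 17 + 16 = 33.
Any cover uses at least 2 sets; among all covering selections none totals below 33.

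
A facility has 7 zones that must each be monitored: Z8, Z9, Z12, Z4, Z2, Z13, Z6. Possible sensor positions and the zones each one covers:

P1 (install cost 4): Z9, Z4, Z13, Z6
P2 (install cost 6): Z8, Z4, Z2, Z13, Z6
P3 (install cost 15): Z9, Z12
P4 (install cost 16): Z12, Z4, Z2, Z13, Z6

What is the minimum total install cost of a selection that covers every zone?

P2, P3 cover every zone at install cost 6 + 15 = 21.
Any cover uses at least 2 sensor positions; among all covering selections none totals below 21.

21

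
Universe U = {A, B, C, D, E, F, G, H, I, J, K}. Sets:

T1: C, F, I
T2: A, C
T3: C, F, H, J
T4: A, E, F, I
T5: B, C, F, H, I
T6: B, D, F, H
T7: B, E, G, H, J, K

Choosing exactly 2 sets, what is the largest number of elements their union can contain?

Choosing T1, T7 covers {B, C, E, F, G, H, I, J, K} — 9 elements.
No choice of 2 sets does better; here A, D are left uncovered.

9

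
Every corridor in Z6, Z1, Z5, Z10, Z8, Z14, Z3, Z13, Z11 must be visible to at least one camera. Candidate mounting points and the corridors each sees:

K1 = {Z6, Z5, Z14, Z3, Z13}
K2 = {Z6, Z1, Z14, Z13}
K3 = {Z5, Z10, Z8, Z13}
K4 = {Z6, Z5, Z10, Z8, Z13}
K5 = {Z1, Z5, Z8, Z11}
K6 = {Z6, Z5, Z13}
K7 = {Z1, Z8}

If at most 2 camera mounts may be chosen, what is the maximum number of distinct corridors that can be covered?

Choosing K1, K5 covers {Z6, Z1, Z5, Z8, Z14, Z3, Z13, Z11} — 8 corridors.
No choice of 2 camera mounts does better; here Z10 is left uncovered.

8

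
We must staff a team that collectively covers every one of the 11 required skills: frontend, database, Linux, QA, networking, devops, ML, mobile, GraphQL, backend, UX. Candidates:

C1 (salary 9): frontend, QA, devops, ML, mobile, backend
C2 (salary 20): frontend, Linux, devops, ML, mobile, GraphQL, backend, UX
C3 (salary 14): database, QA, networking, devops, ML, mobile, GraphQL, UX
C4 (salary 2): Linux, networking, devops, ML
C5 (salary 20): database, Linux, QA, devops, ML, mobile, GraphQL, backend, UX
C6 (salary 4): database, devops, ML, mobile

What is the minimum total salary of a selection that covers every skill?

25

C1, C3, C4 cover every skill at salary 9 + 14 + 2 = 25.
Any cover uses at least 2 candidates; among all covering selections none totals below 25.
Greedy by coverage-per-salary would pick C4, C6, C1, C3 for 29 — worse than the optimum 25.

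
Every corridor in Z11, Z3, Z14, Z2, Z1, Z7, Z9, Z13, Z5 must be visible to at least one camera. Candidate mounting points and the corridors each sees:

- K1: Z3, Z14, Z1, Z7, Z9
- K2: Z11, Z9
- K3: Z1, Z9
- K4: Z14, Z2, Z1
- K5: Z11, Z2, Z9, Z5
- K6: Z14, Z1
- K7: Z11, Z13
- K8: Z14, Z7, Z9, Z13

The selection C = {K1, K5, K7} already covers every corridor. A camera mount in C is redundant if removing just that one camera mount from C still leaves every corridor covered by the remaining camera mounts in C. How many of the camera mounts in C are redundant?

Drop K1: Z3, Z14, Z1, Z7 uncovered — not redundant.
Drop K5: Z2, Z5 uncovered — not redundant.
Drop K7: Z13 uncovered — not redundant.
None of the camera mounts in C is redundant.

0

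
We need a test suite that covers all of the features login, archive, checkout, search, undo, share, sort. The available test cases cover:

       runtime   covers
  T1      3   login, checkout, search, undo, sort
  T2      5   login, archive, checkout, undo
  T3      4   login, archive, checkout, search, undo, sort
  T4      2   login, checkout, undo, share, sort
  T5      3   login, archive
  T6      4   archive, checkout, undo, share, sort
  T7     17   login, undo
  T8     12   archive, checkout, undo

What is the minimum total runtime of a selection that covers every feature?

T3, T4 cover every feature at runtime 4 + 2 = 6.
Any cover uses at least 2 test cases; among all covering selections none totals below 6.

6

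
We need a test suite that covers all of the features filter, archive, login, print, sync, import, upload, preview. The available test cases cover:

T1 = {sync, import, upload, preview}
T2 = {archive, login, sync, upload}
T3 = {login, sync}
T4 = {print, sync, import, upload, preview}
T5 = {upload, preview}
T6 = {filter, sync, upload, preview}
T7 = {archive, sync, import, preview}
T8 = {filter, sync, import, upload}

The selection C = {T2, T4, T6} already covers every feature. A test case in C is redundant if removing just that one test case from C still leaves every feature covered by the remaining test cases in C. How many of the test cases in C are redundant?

Drop T2: archive, login uncovered — not redundant.
Drop T4: print, import uncovered — not redundant.
Drop T6: filter uncovered — not redundant.
None of the test cases in C is redundant.

0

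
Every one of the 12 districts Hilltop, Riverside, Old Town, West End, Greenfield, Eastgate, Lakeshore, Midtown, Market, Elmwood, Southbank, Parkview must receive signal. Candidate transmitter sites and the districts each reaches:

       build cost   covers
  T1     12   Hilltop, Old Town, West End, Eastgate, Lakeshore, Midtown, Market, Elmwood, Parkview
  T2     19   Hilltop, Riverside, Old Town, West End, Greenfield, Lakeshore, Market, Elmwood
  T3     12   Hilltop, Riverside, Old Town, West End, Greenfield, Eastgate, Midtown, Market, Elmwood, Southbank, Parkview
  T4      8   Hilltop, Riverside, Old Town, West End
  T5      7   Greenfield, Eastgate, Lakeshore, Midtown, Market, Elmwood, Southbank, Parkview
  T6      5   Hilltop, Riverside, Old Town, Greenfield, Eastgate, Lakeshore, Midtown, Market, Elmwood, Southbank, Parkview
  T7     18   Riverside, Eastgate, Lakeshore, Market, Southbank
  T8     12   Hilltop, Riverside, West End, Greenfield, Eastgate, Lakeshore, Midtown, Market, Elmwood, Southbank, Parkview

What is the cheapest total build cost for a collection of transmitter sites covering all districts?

T4, T6 cover every district at build cost 8 + 5 = 13.
Any cover uses at least 2 transmitter sites; among all covering selections none totals below 13.

13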